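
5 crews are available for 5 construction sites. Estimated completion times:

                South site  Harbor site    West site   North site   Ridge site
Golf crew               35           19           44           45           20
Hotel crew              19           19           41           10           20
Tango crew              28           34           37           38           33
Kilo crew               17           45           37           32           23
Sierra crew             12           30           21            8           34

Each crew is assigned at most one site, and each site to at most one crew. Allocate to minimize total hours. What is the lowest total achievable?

Minimum total: 100 hours

This is a one-to-one assignment (minimum-cost bipartite matching).
Optimal: Golf crew→Harbor site (19 hours), Hotel crew→North site (10 hours), Tango crew→Ridge site (33 hours), Kilo crew→South site (17 hours), Sierra crew→West site (21 hours) — total 19+10+33+17+21 = 100 hours.
Row-greedy (each crew in turn takes its cheapest remaining site) gives 101 hours, worse by 1.
Every other assignment is strictly worse.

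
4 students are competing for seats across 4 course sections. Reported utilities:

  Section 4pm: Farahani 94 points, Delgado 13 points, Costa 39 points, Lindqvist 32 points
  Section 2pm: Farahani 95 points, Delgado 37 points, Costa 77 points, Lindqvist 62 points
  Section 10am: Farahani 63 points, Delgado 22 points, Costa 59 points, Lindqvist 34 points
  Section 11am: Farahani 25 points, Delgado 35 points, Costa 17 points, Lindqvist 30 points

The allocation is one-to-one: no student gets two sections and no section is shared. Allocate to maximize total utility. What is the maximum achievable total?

Optimal: Farahani→Section 4pm (94 points), Delgado→Section 11am (35 points), Costa→Section 10am (59 points), Lindqvist→Section 2pm (62 points) — total 94+35+59+62 = 250 points.
No other one-to-one assignment exceeds 250 points.

Max total: 250 points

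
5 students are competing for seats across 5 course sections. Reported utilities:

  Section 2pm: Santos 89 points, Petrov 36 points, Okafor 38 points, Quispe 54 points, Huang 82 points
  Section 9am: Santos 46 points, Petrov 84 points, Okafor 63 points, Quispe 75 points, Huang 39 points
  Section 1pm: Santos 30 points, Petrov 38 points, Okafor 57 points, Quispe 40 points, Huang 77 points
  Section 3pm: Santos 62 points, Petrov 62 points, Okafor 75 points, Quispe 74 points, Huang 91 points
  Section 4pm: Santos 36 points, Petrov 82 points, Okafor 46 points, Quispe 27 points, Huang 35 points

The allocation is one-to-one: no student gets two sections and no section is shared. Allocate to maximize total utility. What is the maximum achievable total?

Optimal: Santos→Section 2pm (89 points), Petrov→Section 4pm (82 points), Okafor→Section 3pm (75 points), Quispe→Section 9am (75 points), Huang→Section 1pm (77 points) — total 89+82+75+75+77 = 398 points.
Column-greedy (each section in turn goes to its best remaining student) gives 352 points, worse by 46.
Next-best assignment: Santos→Section 2pm, Petrov→Section 4pm, Okafor→Section 1pm, Quispe→Section 9am, Huang→Section 3pm = 394 points.
Swapping Okafor↔Quispe (Okafor→Section 9am 63 points, Quispe→Section 3pm 74 points) loses 13.

Maximum total: 398 points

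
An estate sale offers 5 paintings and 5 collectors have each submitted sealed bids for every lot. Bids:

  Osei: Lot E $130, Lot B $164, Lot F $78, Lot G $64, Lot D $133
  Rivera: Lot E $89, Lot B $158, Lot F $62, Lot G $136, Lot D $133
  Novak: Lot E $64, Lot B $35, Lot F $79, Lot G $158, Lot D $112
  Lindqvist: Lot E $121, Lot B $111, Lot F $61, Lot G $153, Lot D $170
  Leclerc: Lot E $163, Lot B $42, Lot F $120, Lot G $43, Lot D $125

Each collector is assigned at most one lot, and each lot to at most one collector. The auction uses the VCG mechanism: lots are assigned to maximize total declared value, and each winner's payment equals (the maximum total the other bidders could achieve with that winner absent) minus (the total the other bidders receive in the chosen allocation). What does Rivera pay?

Rivera pays $77.

Efficient allocation: Osei→Lot E ($130), Rivera→Lot B ($158), Novak→Lot G ($158), Lindqvist→Lot D ($170), Leclerc→Lot F ($120); total welfare W = $736.
Rivera receives Lot B at value $158, so the others get W − 158 = $578.
Without Rivera: best allocation of the remaining 4 bidders over all 5 lots is Osei→Lot B ($164), Novak→Lot G ($158), Lindqvist→Lot D ($170), Leclerc→Lot E ($163), total $655.
VCG payment = (others' best without Rivera) − (others' welfare with Rivera) = 655 − 578 = $77.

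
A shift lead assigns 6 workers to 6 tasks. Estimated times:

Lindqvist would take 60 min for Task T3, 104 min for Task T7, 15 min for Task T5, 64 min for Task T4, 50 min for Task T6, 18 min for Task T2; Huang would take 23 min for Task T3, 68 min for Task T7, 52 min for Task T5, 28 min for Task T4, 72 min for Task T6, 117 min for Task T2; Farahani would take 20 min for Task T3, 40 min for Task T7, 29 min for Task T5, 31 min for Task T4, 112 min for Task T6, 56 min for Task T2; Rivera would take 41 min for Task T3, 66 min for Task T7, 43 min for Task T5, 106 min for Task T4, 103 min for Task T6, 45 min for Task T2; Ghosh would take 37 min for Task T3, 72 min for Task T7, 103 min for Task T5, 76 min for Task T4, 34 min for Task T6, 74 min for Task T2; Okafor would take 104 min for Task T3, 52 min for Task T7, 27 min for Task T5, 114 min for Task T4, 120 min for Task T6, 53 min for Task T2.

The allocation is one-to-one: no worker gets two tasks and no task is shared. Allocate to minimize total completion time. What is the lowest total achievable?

Minimum total: 188 min

Treat this as an assignment problem: match each worker to one task.
Optimal: Lindqvist→Task T2 (18 min), Huang→Task T4 (28 min), Farahani→Task T7 (40 min), Rivera→Task T3 (41 min), Ghosh→Task T6 (34 min), Okafor→Task T5 (27 min) — total 18+28+40+41+34+27 = 188 min.
Column-greedy (each task in turn goes to its cheapest remaining worker) gives 194 min, worse by 6.
Checked against all permutations: 188 min is optimal.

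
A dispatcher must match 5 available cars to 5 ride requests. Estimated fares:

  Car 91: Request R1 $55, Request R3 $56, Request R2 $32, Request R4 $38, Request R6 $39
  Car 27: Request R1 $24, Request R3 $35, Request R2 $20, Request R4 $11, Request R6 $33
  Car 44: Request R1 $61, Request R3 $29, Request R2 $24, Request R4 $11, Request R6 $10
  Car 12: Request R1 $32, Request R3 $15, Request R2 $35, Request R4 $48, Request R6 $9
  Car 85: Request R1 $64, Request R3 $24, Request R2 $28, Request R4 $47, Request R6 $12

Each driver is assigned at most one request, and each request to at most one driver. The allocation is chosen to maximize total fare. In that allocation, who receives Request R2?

Optimal: Car 91→Request R3 ($56), Car 27→Request R6 ($33), Car 44→Request R1 ($61), Car 12→Request R2 ($35), Car 85→Request R4 ($47) — total 56+33+61+35+47 = $232.
Column-greedy (each request in turn goes to its best remaining driver) gives $176, worse by 56.
Next-best assignment: Car 91→Request R3, Car 27→Request R6, Car 44→Request R1, Car 12→Request R4, Car 85→Request R2 = $226.
Swapping Car 27↔Car 12 (Car 27→Request R2 $20, Car 12→Request R6 $9) loses 39.
Checked against all permutations: $232 is optimal.
Car 12's own top request is Request R4 ($48), but forcing Car 12→Request R4 and reassigning the rest optimally gives only $226 — worse by 6.

Car 12 receives Request R2.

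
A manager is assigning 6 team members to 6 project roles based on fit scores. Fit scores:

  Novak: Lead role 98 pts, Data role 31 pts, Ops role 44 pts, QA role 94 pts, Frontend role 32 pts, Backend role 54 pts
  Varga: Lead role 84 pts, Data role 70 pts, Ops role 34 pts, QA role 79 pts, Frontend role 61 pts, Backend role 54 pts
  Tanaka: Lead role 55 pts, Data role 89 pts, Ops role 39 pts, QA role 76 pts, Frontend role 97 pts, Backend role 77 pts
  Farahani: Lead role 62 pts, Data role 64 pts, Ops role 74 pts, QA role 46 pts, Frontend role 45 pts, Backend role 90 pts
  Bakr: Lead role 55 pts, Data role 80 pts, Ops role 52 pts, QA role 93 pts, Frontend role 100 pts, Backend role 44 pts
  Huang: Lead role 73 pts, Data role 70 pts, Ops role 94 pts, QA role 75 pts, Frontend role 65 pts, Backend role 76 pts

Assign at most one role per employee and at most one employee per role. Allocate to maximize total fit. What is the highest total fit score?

This is a one-to-one assignment (maximum-weight bipartite matching).
Optimal: Novak→QA role (94 pts), Varga→Lead role (84 pts), Tanaka→Data role (89 pts), Farahani→Backend role (90 pts), Bakr→Frontend role (100 pts), Huang→Ops role (94 pts) — total 94+84+89+90+100+94 = 551 pts.
Row-greedy (each employee in turn takes its best remaining role) gives 538 pts, worse by 13.
Next-best assignment: Novak→Lead role, Varga→QA role, Tanaka→Data role, Farahani→Backend role, Bakr→Frontend role, Huang→Ops role = 550 pts.

Max total: 551 pts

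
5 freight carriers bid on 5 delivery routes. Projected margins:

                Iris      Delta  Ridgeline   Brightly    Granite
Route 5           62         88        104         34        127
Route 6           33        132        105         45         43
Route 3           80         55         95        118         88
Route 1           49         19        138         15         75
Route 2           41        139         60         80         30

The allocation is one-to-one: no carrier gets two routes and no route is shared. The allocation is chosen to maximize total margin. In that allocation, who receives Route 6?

Delta receives Route 6.

Optimal: Iris→Route 3 ($80k), Delta→Route 6 ($132k), Ridgeline→Route 1 ($138k), Brightly→Route 2 ($80k), Granite→Route 5 ($127k) — total 80+132+138+80+127 = $557k.
Column-greedy (each route in turn goes to its best remaining carrier) gives $556k, worse by 1.
Next-best assignment: Iris→Route 2, Delta→Route 6, Ridgeline→Route 1, Brightly→Route 3, Granite→Route 5 = $556k.
Delta's own top route is Route 2 ($139k), but forcing Delta→Route 2 and reassigning the rest optimally gives only $555k — worse by 2.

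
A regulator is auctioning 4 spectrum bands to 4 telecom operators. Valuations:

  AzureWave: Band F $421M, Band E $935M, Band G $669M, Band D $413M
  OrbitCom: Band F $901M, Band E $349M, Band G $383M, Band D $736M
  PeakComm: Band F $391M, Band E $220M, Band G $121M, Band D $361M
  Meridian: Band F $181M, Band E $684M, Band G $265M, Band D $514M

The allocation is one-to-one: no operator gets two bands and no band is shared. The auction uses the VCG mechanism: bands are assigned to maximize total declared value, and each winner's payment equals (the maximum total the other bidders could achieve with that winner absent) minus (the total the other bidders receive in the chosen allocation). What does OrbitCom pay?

OrbitCom pays $126M.

Efficient allocation: AzureWave→Band G ($669M), OrbitCom→Band F ($901M), PeakComm→Band D ($361M), Meridian→Band E ($684M); total welfare W = $2615M.
OrbitCom receives Band F at value $901M, so the others get W − 901 = $1714M.
Without OrbitCom: best allocation of the remaining 3 bidders over all 4 bands is AzureWave→Band E ($935M), PeakComm→Band F ($391M), Meridian→Band D ($514M), total $1840M.
VCG payment = (others' best without OrbitCom) − (others' welfare with OrbitCom) = 1840 − 1714 = $126M.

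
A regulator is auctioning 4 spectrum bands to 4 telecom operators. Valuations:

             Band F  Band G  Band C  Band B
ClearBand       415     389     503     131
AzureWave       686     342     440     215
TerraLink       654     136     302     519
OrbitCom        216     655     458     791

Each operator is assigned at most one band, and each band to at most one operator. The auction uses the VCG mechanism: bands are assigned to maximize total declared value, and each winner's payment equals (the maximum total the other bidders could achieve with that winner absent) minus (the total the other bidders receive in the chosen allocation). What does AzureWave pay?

AzureWave pays $271M.

Efficient allocation: ClearBand→Band C ($503M), AzureWave→Band F ($686M), TerraLink→Band B ($519M), OrbitCom→Band G ($655M); total welfare W = $2363M.
AzureWave receives Band F at value $686M, so the others get W − 686 = $1677M.
Without AzureWave: best allocation of the remaining 3 bidders over all 4 bands is ClearBand→Band C ($503M), TerraLink→Band F ($654M), OrbitCom→Band B ($791M), total $1948M.
VCG payment = (others' best without AzureWave) − (others' welfare with AzureWave) = 1948 − 1677 = $271M.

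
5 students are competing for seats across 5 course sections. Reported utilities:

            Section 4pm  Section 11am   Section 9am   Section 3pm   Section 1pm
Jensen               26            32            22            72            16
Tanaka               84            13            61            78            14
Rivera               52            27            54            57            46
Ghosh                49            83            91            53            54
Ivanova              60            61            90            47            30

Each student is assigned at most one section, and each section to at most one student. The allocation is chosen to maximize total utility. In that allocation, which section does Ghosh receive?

Ghosh receives Section 11am.

Optimal: Jensen→Section 3pm (72 points), Tanaka→Section 4pm (84 points), Rivera→Section 1pm (46 points), Ghosh→Section 11am (83 points), Ivanova→Section 9am (90 points) — total 72+84+46+83+90 = 375 points.
Max-entry greedy (repeatedly take the single best remaining cell) gives 354 points, worse by 21.
Next-best assignment: Jensen→Section 3pm, Tanaka→Section 4pm, Rivera→Section 1pm, Ghosh→Section 9am, Ivanova→Section 11am = 354 points.
Every other assignment is strictly worse.
Ghosh's own top section is Section 9am (91 points), but forcing Ghosh→Section 9am and reassigning the rest optimally gives only 354 points — worse by 21.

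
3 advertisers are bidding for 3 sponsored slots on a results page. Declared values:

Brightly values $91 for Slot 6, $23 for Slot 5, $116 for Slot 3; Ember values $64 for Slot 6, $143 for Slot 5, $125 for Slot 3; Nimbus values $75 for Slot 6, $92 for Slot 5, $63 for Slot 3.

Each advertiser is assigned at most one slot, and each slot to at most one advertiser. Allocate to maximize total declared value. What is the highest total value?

Max total: $334

Optimal: Brightly→Slot 3 ($116), Ember→Slot 5 ($143), Nimbus→Slot 6 ($75) — total 116+143+75 = $334.
Column-greedy (each slot in turn goes to its best remaining advertiser) gives $297, worse by 37.
Next-best assignment: Brightly→Slot 6, Ember→Slot 3, Nimbus→Slot 5 = $308.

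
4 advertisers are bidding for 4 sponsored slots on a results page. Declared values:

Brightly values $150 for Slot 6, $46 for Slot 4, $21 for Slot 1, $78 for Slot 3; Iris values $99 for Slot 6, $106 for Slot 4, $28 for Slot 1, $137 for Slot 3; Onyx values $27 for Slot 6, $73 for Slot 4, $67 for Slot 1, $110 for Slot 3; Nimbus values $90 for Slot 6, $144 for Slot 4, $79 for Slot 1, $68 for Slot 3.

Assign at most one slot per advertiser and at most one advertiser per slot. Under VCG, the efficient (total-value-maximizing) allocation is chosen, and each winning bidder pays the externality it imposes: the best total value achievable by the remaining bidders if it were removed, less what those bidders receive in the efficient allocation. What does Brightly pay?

Efficient allocation: Brightly→Slot 6 ($150), Iris→Slot 3 ($137), Onyx→Slot 1 ($67), Nimbus→Slot 4 ($144); total welfare W = $498.
Brightly receives Slot 6 at value $150, so the others get W − 150 = $348.
Without Brightly: best allocation of the remaining 3 bidders over all 4 slots is Iris→Slot 6 ($99), Onyx→Slot 3 ($110), Nimbus→Slot 4 ($144), total $353.
VCG payment = (others' best without Brightly) − (others' welfare with Brightly) = 353 − 348 = $5.

Brightly pays $5.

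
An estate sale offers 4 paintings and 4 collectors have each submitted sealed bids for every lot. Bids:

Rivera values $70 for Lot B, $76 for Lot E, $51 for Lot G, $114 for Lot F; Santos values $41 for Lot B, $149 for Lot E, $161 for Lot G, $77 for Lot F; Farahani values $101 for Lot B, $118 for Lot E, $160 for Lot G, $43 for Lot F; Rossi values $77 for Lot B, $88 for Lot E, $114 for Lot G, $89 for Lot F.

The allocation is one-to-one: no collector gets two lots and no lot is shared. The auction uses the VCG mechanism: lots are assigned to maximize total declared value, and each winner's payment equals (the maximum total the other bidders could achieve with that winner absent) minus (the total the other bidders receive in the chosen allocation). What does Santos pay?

Santos pays $11.

Efficient allocation: Rivera→Lot F ($114), Santos→Lot E ($149), Farahani→Lot G ($160), Rossi→Lot B ($77); total welfare W = $500.
Santos receives Lot E at value $149, so the others get W − 149 = $351.
Without Santos: best allocation of the remaining 3 bidders over all 4 lots is Rivera→Lot F ($114), Farahani→Lot G ($160), Rossi→Lot E ($88), total $362.
VCG payment = (others' best without Santos) − (others' welfare with Santos) = 362 − 351 = $11.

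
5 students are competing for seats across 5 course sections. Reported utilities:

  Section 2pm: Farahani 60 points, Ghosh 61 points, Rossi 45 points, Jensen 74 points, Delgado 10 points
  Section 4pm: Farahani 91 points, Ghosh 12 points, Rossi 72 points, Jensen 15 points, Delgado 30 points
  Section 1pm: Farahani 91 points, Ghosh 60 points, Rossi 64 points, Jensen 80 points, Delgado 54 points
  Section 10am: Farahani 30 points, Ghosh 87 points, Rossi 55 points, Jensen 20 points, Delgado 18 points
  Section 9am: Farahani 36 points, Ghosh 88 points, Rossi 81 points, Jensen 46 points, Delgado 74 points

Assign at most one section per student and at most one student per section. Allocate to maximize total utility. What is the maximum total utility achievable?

Optimal: Farahani→Section 1pm (91 points), Ghosh→Section 10am (87 points), Rossi→Section 4pm (72 points), Jensen→Section 2pm (74 points), Delgado→Section 9am (74 points) — total 91+87+72+74+74 = 398 points.
Row-greedy (each student in turn takes its best remaining section) gives 335 points, worse by 63.
Swapping Delgado↔Ghosh (Delgado→Section 10am 18 points, Ghosh→Section 9am 88 points) loses 55.

Maximum total: 398 points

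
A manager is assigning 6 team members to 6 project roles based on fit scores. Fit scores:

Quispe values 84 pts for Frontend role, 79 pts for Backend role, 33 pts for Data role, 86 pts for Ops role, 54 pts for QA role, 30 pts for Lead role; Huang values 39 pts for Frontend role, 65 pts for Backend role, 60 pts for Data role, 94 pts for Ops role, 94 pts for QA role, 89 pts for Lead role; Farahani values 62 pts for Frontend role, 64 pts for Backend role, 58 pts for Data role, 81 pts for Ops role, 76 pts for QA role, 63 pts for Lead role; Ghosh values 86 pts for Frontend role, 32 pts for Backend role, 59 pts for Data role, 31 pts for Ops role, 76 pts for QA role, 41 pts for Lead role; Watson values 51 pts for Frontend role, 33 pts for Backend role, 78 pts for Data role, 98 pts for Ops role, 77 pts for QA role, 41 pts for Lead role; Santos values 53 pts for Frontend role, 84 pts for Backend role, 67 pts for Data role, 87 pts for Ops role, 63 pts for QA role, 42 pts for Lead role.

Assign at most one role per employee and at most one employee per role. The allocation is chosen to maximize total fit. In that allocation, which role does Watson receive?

Watson receives Data role.

Optimal: Quispe→Ops role (86 pts), Huang→Lead role (89 pts), Farahani→QA role (76 pts), Ghosh→Frontend role (86 pts), Watson→Data role (78 pts), Santos→Backend role (84 pts) — total 86+89+76+86+78+84 = 499 pts.
Swapping Ghosh↔Huang (Ghosh→Lead role 41 pts, Huang→Frontend role 39 pts) loses 95.
Checked against all permutations: 499 pts is optimal.
Watson's own top role is Ops role (98 pts), but forcing Watson→Ops role and reassigning the rest optimally gives only 495 pts — worse by 4.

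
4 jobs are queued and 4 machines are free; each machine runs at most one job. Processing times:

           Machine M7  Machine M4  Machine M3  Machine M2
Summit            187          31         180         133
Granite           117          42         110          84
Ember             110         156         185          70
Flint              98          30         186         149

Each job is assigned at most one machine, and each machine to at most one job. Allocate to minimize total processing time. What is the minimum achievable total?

Minimum total: 309 min

Optimal: Summit→Machine M4 (31 min), Granite→Machine M3 (110 min), Ember→Machine M2 (70 min), Flint→Machine M7 (98 min) — total 31+110+70+98 = 309 min.
Row-greedy (each job in turn takes its cheapest remaining machine) gives 411 min, worse by 102.
No other one-to-one assignment undercuts 309 min.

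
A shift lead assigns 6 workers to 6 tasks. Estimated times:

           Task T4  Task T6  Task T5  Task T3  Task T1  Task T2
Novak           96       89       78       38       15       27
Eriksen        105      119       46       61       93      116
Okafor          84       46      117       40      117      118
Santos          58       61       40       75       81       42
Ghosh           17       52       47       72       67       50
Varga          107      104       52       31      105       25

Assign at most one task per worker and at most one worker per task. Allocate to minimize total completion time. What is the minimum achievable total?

This is a one-to-one assignment (minimum-cost bipartite matching).
Optimal: Novak→Task T1 (15 min), Eriksen→Task T5 (46 min), Okafor→Task T6 (46 min), Santos→Task T2 (42 min), Ghosh→Task T4 (17 min), Varga→Task T3 (31 min) — total 15+46+46+42+17+31 = 197 min.
Row-greedy (each worker in turn takes its cheapest remaining task) gives 264 min, worse by 67.

Minimum total: 197 min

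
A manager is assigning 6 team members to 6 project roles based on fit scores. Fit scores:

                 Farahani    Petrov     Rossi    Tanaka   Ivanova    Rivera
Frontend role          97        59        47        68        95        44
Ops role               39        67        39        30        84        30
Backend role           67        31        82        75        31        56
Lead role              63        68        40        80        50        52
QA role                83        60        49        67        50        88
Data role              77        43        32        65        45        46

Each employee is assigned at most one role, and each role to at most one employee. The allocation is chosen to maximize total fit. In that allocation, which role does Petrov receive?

Petrov receives Ops role.

Optimal: Farahani→Data role (77 pts), Petrov→Ops role (67 pts), Rossi→Backend role (82 pts), Tanaka→Lead role (80 pts), Ivanova→Frontend role (95 pts), Rivera→QA role (88 pts) — total 77+67+82+80+95+88 = 489 pts.
Row-greedy (each employee in turn takes its best remaining role) gives 444 pts, worse by 45.
Next-best assignment: Farahani→Frontend role, Petrov→Lead role, Rossi→Backend role, Tanaka→Data role, Ivanova→Ops role, Rivera→QA role = 484 pts.
Petrov's own top role is Lead role (68 pts), but forcing Petrov→Lead role and reassigning the rest optimally gives only 484 pts — worse by 5.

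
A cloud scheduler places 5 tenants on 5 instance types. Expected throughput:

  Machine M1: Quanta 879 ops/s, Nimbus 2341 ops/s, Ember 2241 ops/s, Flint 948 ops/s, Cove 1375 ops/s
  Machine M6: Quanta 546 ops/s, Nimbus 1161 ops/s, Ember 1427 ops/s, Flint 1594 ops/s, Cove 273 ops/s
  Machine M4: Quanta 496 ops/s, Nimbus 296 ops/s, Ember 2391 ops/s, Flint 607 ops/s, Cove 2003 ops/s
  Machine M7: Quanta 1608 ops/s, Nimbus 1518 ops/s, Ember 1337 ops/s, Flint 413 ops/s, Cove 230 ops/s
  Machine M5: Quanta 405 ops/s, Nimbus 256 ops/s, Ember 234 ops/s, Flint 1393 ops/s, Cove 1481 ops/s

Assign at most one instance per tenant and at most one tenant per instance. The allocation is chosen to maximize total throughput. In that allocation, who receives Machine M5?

Cove receives Machine M5.

Optimal: Quanta→Machine M7 (1608 ops/s), Nimbus→Machine M1 (2341 ops/s), Ember→Machine M4 (2391 ops/s), Flint→Machine M6 (1594 ops/s), Cove→Machine M5 (1481 ops/s) — total 1608+2341+2391+1594+1481 = 9415 ops/s.
Cove's own top instance is Machine M4 (2003 ops/s), but forcing Cove→Machine M4 and reassigning the rest optimally gives only 8772 ops/s — worse by 643.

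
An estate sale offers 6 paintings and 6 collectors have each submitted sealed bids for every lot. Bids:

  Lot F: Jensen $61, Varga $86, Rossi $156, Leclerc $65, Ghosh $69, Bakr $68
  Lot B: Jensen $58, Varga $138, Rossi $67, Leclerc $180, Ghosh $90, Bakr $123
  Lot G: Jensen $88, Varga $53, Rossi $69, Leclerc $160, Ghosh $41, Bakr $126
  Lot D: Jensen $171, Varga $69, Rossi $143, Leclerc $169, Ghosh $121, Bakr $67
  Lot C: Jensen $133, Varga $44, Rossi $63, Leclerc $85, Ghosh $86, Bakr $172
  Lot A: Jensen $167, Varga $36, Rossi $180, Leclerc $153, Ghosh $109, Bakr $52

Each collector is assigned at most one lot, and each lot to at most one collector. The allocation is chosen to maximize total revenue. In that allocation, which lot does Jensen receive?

Treat this as an assignment problem: match each collector to one lot.
Optimal: Jensen→Lot A ($167), Varga→Lot B ($138), Rossi→Lot F ($156), Leclerc→Lot G ($160), Ghosh→Lot D ($121), Bakr→Lot C ($172) — total 167+138+156+160+121+172 = $914.
Column-greedy (each lot in turn goes to its best remaining collector) gives $755, worse by 159.
Next-best assignment: Jensen→Lot D, Varga→Lot B, Rossi→Lot F, Leclerc→Lot G, Ghosh→Lot A, Bakr→Lot C = $906.
Jensen's own top lot is Lot D ($171), but forcing Jensen→Lot D and reassigning the rest optimally gives only $906 — worse by 8.

Jensen receives Lot A.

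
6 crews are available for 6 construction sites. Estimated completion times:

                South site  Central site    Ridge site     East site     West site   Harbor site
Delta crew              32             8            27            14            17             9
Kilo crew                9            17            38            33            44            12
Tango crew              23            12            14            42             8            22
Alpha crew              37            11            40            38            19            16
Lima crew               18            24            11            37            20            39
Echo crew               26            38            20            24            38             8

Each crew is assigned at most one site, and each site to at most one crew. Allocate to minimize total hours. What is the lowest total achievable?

Optimal: Delta crew→East site (14 hours), Kilo crew→South site (9 hours), Tango crew→West site (8 hours), Alpha crew→Central site (11 hours), Lima crew→Ridge site (11 hours), Echo crew→Harbor site (8 hours) — total 14+9+8+11+11+8 = 61 hours.
Min-entry greedy (repeatedly take the single cheapest remaining cell) gives 82 hours, worse by 21.
Next-best assignment: Delta crew→Harbor site, Kilo crew→South site, Tango crew→West site, Alpha crew→Central site, Lima crew→Ridge site, Echo crew→East site = 72 hours.
Checked against all permutations: 61 hours is optimal.

Min total: 61 hours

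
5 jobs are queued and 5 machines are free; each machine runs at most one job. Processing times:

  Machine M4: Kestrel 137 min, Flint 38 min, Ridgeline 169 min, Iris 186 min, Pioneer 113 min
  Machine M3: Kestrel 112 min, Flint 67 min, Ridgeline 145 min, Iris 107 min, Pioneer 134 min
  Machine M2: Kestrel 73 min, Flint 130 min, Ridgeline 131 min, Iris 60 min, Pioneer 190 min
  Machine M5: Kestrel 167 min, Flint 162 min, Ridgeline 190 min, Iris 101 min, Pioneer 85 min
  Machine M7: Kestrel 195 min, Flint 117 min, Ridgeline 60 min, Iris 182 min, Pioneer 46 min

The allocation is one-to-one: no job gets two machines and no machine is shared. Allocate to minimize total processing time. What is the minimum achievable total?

Optimal: Kestrel→Machine M3 (112 min), Flint→Machine M4 (38 min), Ridgeline→Machine M7 (60 min), Iris→Machine M2 (60 min), Pioneer→Machine M5 (85 min) — total 112+38+60+60+85 = 355 min.
Min-entry greedy (repeatedly take the single cheapest remaining cell) gives 446 min, worse by 91.

Min total: 355 min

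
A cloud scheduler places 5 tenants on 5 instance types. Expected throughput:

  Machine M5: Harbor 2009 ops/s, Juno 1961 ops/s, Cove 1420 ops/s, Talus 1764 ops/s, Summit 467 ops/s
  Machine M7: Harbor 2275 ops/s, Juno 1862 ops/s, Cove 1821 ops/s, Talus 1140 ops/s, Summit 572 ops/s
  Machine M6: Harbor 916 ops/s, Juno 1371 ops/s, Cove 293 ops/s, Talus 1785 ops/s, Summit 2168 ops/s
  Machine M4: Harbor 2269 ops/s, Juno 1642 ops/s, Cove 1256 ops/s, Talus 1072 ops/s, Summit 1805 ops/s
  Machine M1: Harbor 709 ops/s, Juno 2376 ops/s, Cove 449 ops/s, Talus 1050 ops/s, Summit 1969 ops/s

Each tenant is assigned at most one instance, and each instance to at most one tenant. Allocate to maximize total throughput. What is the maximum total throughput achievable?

Maximum total: 10398 ops/s

This is the linear assignment problem.
Optimal: Harbor→Machine M4 (2269 ops/s), Juno→Machine M1 (2376 ops/s), Cove→Machine M7 (1821 ops/s), Talus→Machine M5 (1764 ops/s), Summit→Machine M6 (2168 ops/s) — total 2269+2376+1821+1764+2168 = 10398 ops/s.
Swapping Juno↔Summit (Juno→Machine M6 1371 ops/s, Summit→Machine M1 1969 ops/s) loses 1204.
Checked against all permutations: 10398 ops/s is optimal.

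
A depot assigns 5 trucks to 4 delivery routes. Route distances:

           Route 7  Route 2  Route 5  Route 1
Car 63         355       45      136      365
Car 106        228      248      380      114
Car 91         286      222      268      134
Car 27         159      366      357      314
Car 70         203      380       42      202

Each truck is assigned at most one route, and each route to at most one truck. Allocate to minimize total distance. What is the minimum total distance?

Min total: 360 km

This is a one-to-one assignment (minimum-cost bipartite matching).
Optimal: Car 27→Route 7 (159 km), Car 63→Route 2 (45 km), Car 70→Route 5 (42 km), Car 106→Route 1 (114 km) — total 159+45+42+114 = 360 km.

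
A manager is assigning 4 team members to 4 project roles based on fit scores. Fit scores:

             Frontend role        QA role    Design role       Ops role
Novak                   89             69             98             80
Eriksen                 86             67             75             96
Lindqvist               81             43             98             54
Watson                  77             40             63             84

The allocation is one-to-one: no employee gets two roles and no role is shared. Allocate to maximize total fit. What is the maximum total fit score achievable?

Treat this as an assignment problem: match each employee to one role.
Optimal: Novak→QA role (69 pts), Eriksen→Ops role (96 pts), Lindqvist→Design role (98 pts), Watson→Frontend role (77 pts) — total 69+96+98+77 = 340 pts.
Row-greedy (each employee in turn takes its best remaining role) gives 315 pts, worse by 25.
Next-best assignment: Novak→Frontend role, Eriksen→QA role, Lindqvist→Design role, Watson→Ops role = 338 pts.
Swapping Eriksen↔Novak (Eriksen→QA role 67 pts, Novak→Ops role 80 pts) loses 18.
Checked against all permutations: 340 pts is optimal.

Maximum total: 340 pts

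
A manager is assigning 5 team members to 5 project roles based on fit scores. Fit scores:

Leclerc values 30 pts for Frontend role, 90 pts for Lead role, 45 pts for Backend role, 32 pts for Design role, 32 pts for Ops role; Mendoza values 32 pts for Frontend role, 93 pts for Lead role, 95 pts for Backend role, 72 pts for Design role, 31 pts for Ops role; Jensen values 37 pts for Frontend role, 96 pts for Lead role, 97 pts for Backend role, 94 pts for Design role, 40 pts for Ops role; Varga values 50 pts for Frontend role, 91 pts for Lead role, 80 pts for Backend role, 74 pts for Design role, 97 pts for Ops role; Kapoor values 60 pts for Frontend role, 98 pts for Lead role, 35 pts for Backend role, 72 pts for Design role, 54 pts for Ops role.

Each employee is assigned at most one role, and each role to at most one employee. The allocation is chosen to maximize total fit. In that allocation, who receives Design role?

Jensen receives Design role.

Optimal: Leclerc→Lead role (90 pts), Mendoza→Backend role (95 pts), Jensen→Design role (94 pts), Varga→Ops role (97 pts), Kapoor→Frontend role (60 pts) — total 90+95+94+97+60 = 436 pts.
Max-entry greedy (repeatedly take the single best remaining cell) gives 394 pts, worse by 42.
Jensen's own top role is Backend role (97 pts), but forcing Jensen→Backend role and reassigning the rest optimally gives only 416 pts — worse by 20.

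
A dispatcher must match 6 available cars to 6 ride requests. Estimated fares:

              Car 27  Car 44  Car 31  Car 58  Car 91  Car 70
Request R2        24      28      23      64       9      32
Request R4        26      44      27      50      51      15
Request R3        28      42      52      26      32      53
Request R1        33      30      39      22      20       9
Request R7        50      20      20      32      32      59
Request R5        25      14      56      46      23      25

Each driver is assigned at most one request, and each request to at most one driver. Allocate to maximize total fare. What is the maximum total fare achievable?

Maximum total: $305

This is a one-to-one assignment (maximum-weight bipartite matching).
Optimal: Car 27→Request R1 ($33), Car 44→Request R3 ($42), Car 31→Request R5 ($56), Car 58→Request R2 ($64), Car 91→Request R4 ($51), Car 70→Request R7 ($59) — total 33+42+56+64+51+59 = $305.
Next-best assignment: Car 27→Request R7, Car 44→Request R1, Car 31→Request R5, Car 58→Request R2, Car 91→Request R4, Car 70→Request R3 = $304.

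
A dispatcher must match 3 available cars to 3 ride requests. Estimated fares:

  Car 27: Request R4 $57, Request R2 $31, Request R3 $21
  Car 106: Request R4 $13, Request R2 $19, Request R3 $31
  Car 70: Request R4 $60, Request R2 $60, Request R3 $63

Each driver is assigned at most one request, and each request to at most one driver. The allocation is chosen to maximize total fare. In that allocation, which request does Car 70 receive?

Optimal: Car 27→Request R4 ($57), Car 106→Request R3 ($31), Car 70→Request R2 ($60) — total 57+31+60 = $148.
Max-entry greedy (repeatedly take the single best remaining cell) gives $139, worse by 9.
Next-best assignment: Car 27→Request R4, Car 106→Request R2, Car 70→Request R3 = $139.
Car 70's own top request is Request R3 ($63), but forcing Car 70→Request R3 and reassigning the rest optimally gives only $139 — worse by 9.

Car 70 receives Request R2.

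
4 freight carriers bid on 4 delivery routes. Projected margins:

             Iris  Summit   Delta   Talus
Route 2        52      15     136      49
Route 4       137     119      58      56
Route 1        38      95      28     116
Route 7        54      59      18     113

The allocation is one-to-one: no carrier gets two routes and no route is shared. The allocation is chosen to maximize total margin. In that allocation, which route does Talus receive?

Talus receives Route 7.

This is a one-to-one assignment (maximum-weight bipartite matching).
Optimal: Iris→Route 4 ($137k), Summit→Route 1 ($95k), Delta→Route 2 ($136k), Talus→Route 7 ($113k) — total 137+95+136+113 = $481k.
Column-greedy (each route in turn goes to its best remaining carrier) gives $448k, worse by 33.
Next-best assignment: Iris→Route 4, Summit→Route 7, Delta→Route 2, Talus→Route 1 = $448k.
Swapping Iris↔Delta (Iris→Route 2 $52k, Delta→Route 4 $58k) loses 163.
Talus's own top route is Route 1 ($116k), but forcing Talus→Route 1 and reassigning the rest optimally gives only $448k — worse by 33.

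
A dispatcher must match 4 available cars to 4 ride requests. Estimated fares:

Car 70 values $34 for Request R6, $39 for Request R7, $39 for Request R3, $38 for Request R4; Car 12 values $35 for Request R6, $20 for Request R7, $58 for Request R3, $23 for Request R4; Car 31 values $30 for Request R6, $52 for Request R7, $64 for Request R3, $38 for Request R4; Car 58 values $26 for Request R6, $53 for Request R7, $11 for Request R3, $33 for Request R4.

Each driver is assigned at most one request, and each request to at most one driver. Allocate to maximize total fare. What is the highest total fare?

Maximum total: $190

This is a one-to-one assignment (maximum-weight bipartite matching).
Optimal: Car 70→Request R4 ($38), Car 12→Request R6 ($35), Car 31→Request R3 ($64), Car 58→Request R7 ($53) — total 38+35+64+53 = $190.
Row-greedy (each driver in turn takes its best remaining request) gives $161, worse by 29.
Next-best assignment: Car 70→Request R6, Car 12→Request R3, Car 31→Request R4, Car 58→Request R7 = $183.
Swapping Car 70↔Car 58 (Car 70→Request R7 $39, Car 58→Request R4 $33) loses 19.
Every other assignment is strictly worse.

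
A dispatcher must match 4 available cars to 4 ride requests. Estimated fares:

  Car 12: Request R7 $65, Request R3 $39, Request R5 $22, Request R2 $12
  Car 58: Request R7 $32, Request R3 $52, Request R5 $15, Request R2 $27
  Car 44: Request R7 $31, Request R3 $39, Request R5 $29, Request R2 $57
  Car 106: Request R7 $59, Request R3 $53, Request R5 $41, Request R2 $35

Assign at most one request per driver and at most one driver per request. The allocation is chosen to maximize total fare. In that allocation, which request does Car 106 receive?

This is a one-to-one assignment (maximum-weight bipartite matching).
Optimal: Car 12→Request R7 ($65), Car 58→Request R3 ($52), Car 44→Request R2 ($57), Car 106→Request R5 ($41) — total 65+52+57+41 = $215.
Max-entry greedy (repeatedly take the single best remaining cell) gives $190, worse by 25.
Next-best assignment: Car 12→Request R7, Car 58→Request R5, Car 44→Request R2, Car 106→Request R3 = $190.
Swapping Car 58↔Car 106 (Car 58→Request R5 $15, Car 106→Request R3 $53) loses 25.
Car 106's own top request is Request R7 ($59), but forcing Car 106→Request R7 and reassigning the rest optimally gives only $190 — worse by 25.

Car 106 receives Request R5.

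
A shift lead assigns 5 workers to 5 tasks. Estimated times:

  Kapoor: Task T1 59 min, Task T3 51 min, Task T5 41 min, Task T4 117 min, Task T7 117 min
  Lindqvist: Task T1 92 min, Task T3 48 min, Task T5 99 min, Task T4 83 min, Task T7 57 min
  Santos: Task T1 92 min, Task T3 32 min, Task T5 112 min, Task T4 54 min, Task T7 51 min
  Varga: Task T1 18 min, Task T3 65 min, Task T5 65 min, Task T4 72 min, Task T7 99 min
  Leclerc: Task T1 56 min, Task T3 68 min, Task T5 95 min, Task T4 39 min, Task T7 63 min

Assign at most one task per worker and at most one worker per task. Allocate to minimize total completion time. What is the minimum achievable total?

Minimum total: 187 min

Treat this as an assignment problem: match each worker to one task.
Optimal: Kapoor→Task T5 (41 min), Lindqvist→Task T7 (57 min), Santos→Task T3 (32 min), Varga→Task T1 (18 min), Leclerc→Task T4 (39 min) — total 41+57+32+18+39 = 187 min.
Row-greedy (each worker in turn takes its cheapest remaining task) gives 197 min, worse by 10.
Next-best assignment: Kapoor→Task T5, Lindqvist→Task T3, Santos→Task T7, Varga→Task T1, Leclerc→Task T4 = 197 min.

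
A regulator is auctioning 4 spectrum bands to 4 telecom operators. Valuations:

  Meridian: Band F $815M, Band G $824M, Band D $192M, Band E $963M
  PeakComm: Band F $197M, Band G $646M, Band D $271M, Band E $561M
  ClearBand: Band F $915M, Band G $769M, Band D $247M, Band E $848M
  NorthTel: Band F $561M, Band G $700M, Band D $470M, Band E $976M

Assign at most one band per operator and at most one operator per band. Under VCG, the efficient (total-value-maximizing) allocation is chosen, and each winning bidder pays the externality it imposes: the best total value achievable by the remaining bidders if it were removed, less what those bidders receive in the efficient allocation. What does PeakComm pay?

PeakComm pays $367M.

Efficient allocation: Meridian→Band E ($963M), PeakComm→Band G ($646M), ClearBand→Band F ($915M), NorthTel→Band D ($470M); total welfare W = $2994M.
PeakComm receives Band G at value $646M, so the others get W − 646 = $2348M.
Without PeakComm: best allocation of the remaining 3 bidders over all 4 bands is Meridian→Band G ($824M), ClearBand→Band F ($915M), NorthTel→Band E ($976M), total $2715M.
VCG payment = (others' best without PeakComm) − (others' welfare with PeakComm) = 2715 − 2348 = $367M.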